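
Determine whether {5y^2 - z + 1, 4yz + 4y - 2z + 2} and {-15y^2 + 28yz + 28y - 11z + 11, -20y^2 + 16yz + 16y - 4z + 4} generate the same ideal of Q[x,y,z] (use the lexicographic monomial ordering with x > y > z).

Two ideals are equal iff their reduced Gröbner bases coincide (the reduced basis is unique for a fixed ordering).
Buchberger on the first generating set:
f_1 = 5y^2 - z + 1, LT = y^2.
f_2 = 4yz + 4y - 2z + 2, LT = yz.

S(f_1,f_2): lcm = y^2z. S = -y^2 + 1/2yz - 1/2y - 1/5z^2 + 1/5z.
  reduce S modulo (f_1, f_2):
  remainder -y - 1/5z^2 + 1/4z - 1/20 ≠ 0; add g_3 = -y - 1/5z^2 + 1/4z - 1/20 to the basis.

S(f_2,g_3): lcm = yz. S = y - 1/5z^3 + 1/4z^2 - 11/20z + 1/2.
  reduce S modulo (f_1, f_2, g_3):
  remainder -1/5z^3 + 1/20z^2 - 3/10z + 9/20 ≠ 0; add g_4 = -1/5z^3 + 1/20z^2 - 3/10z + 9/20 to the basis.

The other S-polynomials (S(f_1,g_3), S(f_1,g_4), S(f_2,g_4), S(g_3,g_4)) all reduce to 0 modulo the current basis, so we have a Gröbner basis.
Inter-reduce: drop elements whose leading term is divisible by another's, tail-reduce, and make monic.
Reduced Gröbner basis: {y + 1/5z^2 - 1/4z + 1/20, z^3 - 1/4z^2 + 3/2z - 9/4}.

Buchberger on the second generating set:
h_1 = -15y^2 + 28yz + 28y - 11z + 11, LT = y^2.
h_2 = -20y^2 + 16yz + 16y - 4z + 4, LT = y^2.

S(h_1,h_2): lcm = y^2. S = -16/15yz - 16/15y + 8/15z - 8/15.
  reduce S modulo (h_1, h_2):
  remainder -16/15yz - 16/15y + 8/15z - 8/15 ≠ 0; add k_3 = -16/15yz - 16/15y + 8/15z - 8/15 to the basis.

S(h_1,k_3): lcm = y^2z. S = -y^2 - 28/15yz^2 - 41/30yz - 1/2y + 11/15z^2 - 11/15z.
  reduce S modulo (h_1, h_2, k_3):
  remainder -y - 1/5z^2 + 1/4z - 1/20 ≠ 0; add k_4 = -y - 1/5z^2 + 1/4z - 1/20 to the basis.

S(k_3,k_4): lcm = yz. S = y - 1/5z^3 + 1/4z^2 - 11/20z + 1/2.
  reduce S modulo (h_1, h_2, k_3, k_4):
  remainder -1/5z^3 + 1/20z^2 - 3/10z + 9/20 ≠ 0; add k_5 = -1/5z^3 + 1/20z^2 - 3/10z + 9/20 to the basis.

The other S-polynomials (S(h_2,k_3), S(h_1,k_4), S(h_2,k_4), S(h_1,k_5), S(h_2,k_5), S(k_3,k_5), S(k_4,k_5)) all reduce to 0 modulo the current basis, so we have a Gröbner basis.
Inter-reduce: drop elements whose leading term is divisible by another's, tail-reduce, and make monic.
Reduced Gröbner basis: {y + 1/5z^2 - 1/4z + 1/20, z^3 - 1/4z^2 + 3/2z - 9/4}.

Same reduced basis, so the two generating sets span the same ideal.
The choice of monomial ordering does not affect the verdict — as long as both bases are computed under the same ordering, their equality decides ideal equality.

Yes, the ideals are equal.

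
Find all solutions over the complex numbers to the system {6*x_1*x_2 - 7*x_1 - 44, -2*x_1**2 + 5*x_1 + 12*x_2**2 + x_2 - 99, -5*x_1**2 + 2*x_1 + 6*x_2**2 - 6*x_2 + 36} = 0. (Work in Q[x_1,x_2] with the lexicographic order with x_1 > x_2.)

{(4, 3)}

Compute a lex Gröbner basis by Buchberger's algorithm.
f_1 = 6*x_1*x_2 - 7*x_1 - 44, LT = x_1*x_2.
f_2 = -2*x_1**2 + 5*x_1 + 12*x_2**2 + x_2 - 99, LT = x_1**2.
f_3 = -5*x_1**2 + 2*x_1 + 6*x_2**2 - 6*x_2 + 36, LT = x_1**2.

S(f_1,f_2): lcm = x_1**2*x_2. S = -7/6*x_1**2 + 5/2*x_1*x_2 - 22/3*x_1 + 6*x_2**3 + 1/2*x_2**2 - 99/2*x_2.
  leading term x_1**2: subtract (7/12)·f_2 from -7/6*x_1**2 + 5/2*x_1*x_2 - 22/3*x_1 + 6*x_2**3 + 1/2*x_2**2 - 99/2*x_2 → 5/2*x_1*x_2 - 41/4*x_1 + 6*x_2**3 - 13/2*x_2**2 - 601/12*x_2 + 231/4
  leading term x_1*x_2: subtract (5/12)·f_1 from 5/2*x_1*x_2 - 41/4*x_1 + 6*x_2**3 - 13/2*x_2**2 - 601/12*x_2 + 231/4 → -22/3*x_1 + 6*x_2**3 - 13/2*x_2**2 - 601/12*x_2 + 913/12
  leading term x_1: no divisor's leading term divides it; move -22/3*x_1 to the remainder.
  leading term x_2**3: no divisor's leading term divides it; move 6*x_2**3 to the remainder.
  leading term x_2**2: no divisor's leading term divides it; move -13/2*x_2**2 to the remainder.
  leading term x_2: no divisor's leading term divides it; move -601/12*x_2 to the remainder.
  leading term 1: no divisor's leading term divides it; move 913/12 to the remainder.
  remainder -22/3*x_1 + 6*x_2**3 - 13/2*x_2**2 - 601/12*x_2 + 913/12 ≠ 0; add h_4 = -22/3*x_1 + 6*x_2**3 - 13/2*x_2**2 - 601/12*x_2 + 913/12 to the basis.

S(f_1,f_3): lcm = x_1**2*x_2. S = -7/6*x_1**2 + 2/5*x_1*x_2 - 22/3*x_1 + 6/5*x_2**3 - 6/5*x_2**2 + 36/5*x_2.
  leading term x_1**2: subtract (7/12)·f_2 from -7/6*x_1**2 + 2/5*x_1*x_2 - 22/3*x_1 + 6/5*x_2**3 - 6/5*x_2**2 + 36/5*x_2 → 2/5*x_1*x_2 - 41/4*x_1 + 6/5*x_2**3 - 41/5*x_2**2 + 397/60*x_2 + 231/4
  leading term x_1*x_2: subtract (1/15)·f_1 from 2/5*x_1*x_2 - 41/4*x_1 + 6/5*x_2**3 - 41/5*x_2**2 + 397/60*x_2 + 231/4 → -587/60*x_1 + 6/5*x_2**3 - 41/5*x_2**2 + 397/60*x_2 + 3641/60
  leading term x_1: subtract (587/440)·h_4 from -587/60*x_1 + 6/5*x_2**3 - 41/5*x_2**2 + 397/60*x_2 + 3641/60 → -1497/220*x_2**3 + 83/176*x_2**2 + 129241/1760*x_2 - 6531/160
  leading term x_2**3: no divisor's leading term divides it; move -1497/220*x_2**3 to the remainder.
  leading term x_2**2: no divisor's leading term divides it; move 83/176*x_2**2 to the remainder.
  leading term x_2: no divisor's leading term divides it; move 129241/1760*x_2 to the remainder.
  leading term 1: no divisor's leading term divides it; move -6531/160 to the remainder.
  remainder -1497/220*x_2**3 + 83/176*x_2**2 + 129241/1760*x_2 - 6531/160 ≠ 0; add h_5 = -1497/220*x_2**3 + 83/176*x_2**2 + 129241/1760*x_2 - 6531/160 to the basis.

S(f_2,f_3): lcm = x_1**2. S = -21/10*x_1 - 24/5*x_2**2 - 17/10*x_2 + 567/10.
  leading term x_1: subtract (63/220)·h_4 from -21/10*x_1 - 24/5*x_2**2 - 17/10*x_2 + 567/10 → -189/110*x_2**3 - 1293/440*x_2**2 + 2225/176*x_2 + 2793/80
  leading term x_2**3: subtract (126/499)·h_5 from -189/110*x_2**3 - 1293/440*x_2**2 + 2225/176*x_2 + 2793/80 → -7629/2495*x_2**2 - 59/10*x_2 + 45129/998
  leading term x_2**2: no divisor's leading term divides it; move -7629/2495*x_2**2 to the remainder.
  leading term x_2: no divisor's leading term divides it; move -59/10*x_2 to the remainder.
  leading term 1: no divisor's leading term divides it; move 45129/998 to the remainder.
  remainder -7629/2495*x_2**2 - 59/10*x_2 + 45129/998 ≠ 0; add h_6 = -7629/2495*x_2**2 - 59/10*x_2 + 45129/998 to the basis.

S(f_1,h_4): lcm = x_1*x_2. S = -7/6*x_1 + 9/11*x_2**4 - 39/44*x_2**3 - 601/88*x_2**2 + 83/8*x_2 - 22/3.
  leading term x_1: subtract (7/44)·h_4 from -7/6*x_1 + 9/11*x_2**4 - 39/44*x_2**3 - 601/88*x_2**2 + 83/8*x_2 - 22/3 → 9/11*x_2**4 - 81/44*x_2**3 - 255/44*x_2**2 + 9685/528*x_2 - 311/16
  leading term x_2**4: subtract (-60/499*x_2)·h_5 from 9/11*x_2**4 - 81/44*x_2**3 - 255/44*x_2**2 + 9685/528*x_2 - 311/16 → -19587/10978*x_2**3 + 267/88*x_2**2 + 3539677/263472*x_2 - 311/16
  leading term x_2**3: subtract (65290/249001)·h_5 from -19587/10978*x_2**3 + 267/88*x_2**2 + 3539677/263472*x_2 - 311/16 → 1449403/498002*x_2**2 - 34849/5988*x_2 - 8699603/996004
  leading term x_2**2: subtract (-7247015/7613742)·h_6 from 1449403/498002*x_2**2 - 34849/5988*x_2 - 8699603/996004 → -43533946/3806871*x_2 + 43533946/1268957
  leading term x_2: no divisor's leading term divides it; move -43533946/3806871*x_2 to the remainder.
  leading term 1: no divisor's leading term divides it; move 43533946/1268957 to the remainder.
  remainder -43533946/3806871*x_2 + 43533946/1268957 ≠ 0; add h_7 = -43533946/3806871*x_2 + 43533946/1268957 to the basis.

The other S-polynomials (S(f_2,h_4), S(f_3,h_4), S(f_1,h_5), S(f_2,h_5), S(f_3,h_5), S(h_4,h_5), S(f_1,h_6), S(f_2,h_6), S(f_3,h_6), S(h_4,h_6), S(h_5,h_6), S(f_1,h_7), S(f_2,h_7), S(f_3,h_7), S(h_4,h_7), S(h_5,h_7), S(h_6,h_7)) all reduce to 0 modulo the current basis, so we have a Gröbner basis.
Inter-reduce: drop elements whose leading term is divisible by another's, tail-reduce, and make monic.
Reduced Gröbner basis: {x_1 - 4, x_2 - 3}.

Since the basis is lex-ordered, x_2 - 3 is univariate in x_2. Its roots are {3}. Back-substituting each root into the other basis elements fixes the other coordinates.
  x_2 = 3: the earlier basis element becomes x_1 - 4 = 0, giving x_1 = 4 — point (4, 3).
Check: every point annihilates each of the original generators.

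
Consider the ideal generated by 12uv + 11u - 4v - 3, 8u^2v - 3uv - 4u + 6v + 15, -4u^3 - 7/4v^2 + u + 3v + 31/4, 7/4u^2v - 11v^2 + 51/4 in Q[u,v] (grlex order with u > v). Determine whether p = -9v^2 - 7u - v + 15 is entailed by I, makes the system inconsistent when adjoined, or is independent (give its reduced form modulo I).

First compute the reduced Gröbner basis of I by Buchberger's algorithm.
f_1 = 12uv + 11u - 4v - 3, LT = uv.
f_2 = 8u^2v - 3uv - 4u + 6v + 15, LT = u^2v.
f_3 = -4u^3 - 7/4v^2 + u + 3v + 31/4, LT = u^3.
f_4 = 7/4u^2v - 11v^2 + 51/4, LT = u^2v.

S(f_1,f_2): lcm = u^2v. S = 11/12u^2 + 1/24uv + 1/4u - 3/4v - 15/8.
  leading term u^2: no divisor's leading term divides it; move 11/12u^2 to the remainder.
  leading term uv: subtract (1/288)·f_1 from 1/24uv + 1/4u - 3/4v - 15/8 → 61/288u - 53/72v - 179/96
  leading term u: no divisor's leading term divides it; move 61/288u to the remainder.
  leading term v: no divisor's leading term divides it; move -53/72v to the remainder.
  leading term 1: no divisor's leading term divides it; move -179/96 to the remainder.
  remainder 11/12u^2 + 61/288u - 53/72v - 179/96 ≠ 0; add h_5 = 11/12u^2 + 61/288u - 53/72v - 179/96 to the basis.

S(f_1,f_3): lcm = u^3v. S = 11/12u^3 - 1/3u^2v - 7/16v^3 - 1/4u^2 + 1/4uv + 3/4v^2 + 31/16v.
  leading term u^3: subtract (-11/48)·f_3 from 11/12u^3 - 1/3u^2v - 7/16v^3 - 1/4u^2 + 1/4uv + 3/4v^2 + 31/16v → -1/3u^2v - 7/16v^3 - 1/4u^2 + 1/4uv + 67/192v^2 + 11/48u + 21/8v + 341/192
  leading term u^2v: subtract (-1/36u)·f_1 from -1/3u^2v - 7/16v^3 - 1/4u^2 + 1/4uv + 67/192v^2 + 11/48u + 21/8v + 341/192 → -7/16v^3 + 1/18u^2 + 5/36uv + 67/192v^2 + 7/48u + 21/8v + 341/192
  leading term v^3: no divisor's leading term divides it; move -7/16v^3 to the remainder.
  leading term u^2: subtract (2/33)·h_5 from 1/18u^2 + 5/36uv + 67/192v^2 + 7/48u + 21/8v + 341/192 → 5/36uv + 67/192v^2 + 79/594u + 6343/2376v + 11969/6336
  leading term uv: subtract (5/432)·f_1 from 5/36uv + 67/192v^2 + 79/594u + 6343/2376v + 11969/6336 → 67/192v^2 + 1/176u + 239/88v + 4063/2112
  leading term v^2: no divisor's leading term divides it; move 67/192v^2 to the remainder.
  leading term u: no divisor's leading term divides it; move 1/176u to the remainder.
  leading term v: no divisor's leading term divides it; move 239/88v to the remainder.
  leading term 1: no divisor's leading term divides it; move 4063/2112 to the remainder.
  remainder -7/16v^3 + 67/192v^2 + 1/176u + 239/88v + 4063/2112 ≠ 0; add h_6 = -7/16v^3 + 67/192v^2 + 1/176u + 239/88v + 4063/2112 to the basis.

S(f_1,f_4): lcm = u^2v. S = 11/12u^2 - 1/3uv + 44/7v^2 - 1/4u - 51/7.
  leading term u^2: subtract (1)·h_5 from 11/12u^2 - 1/3uv + 44/7v^2 - 1/4u - 51/7 → -1/3uv + 44/7v^2 - 133/288u + 53/72v - 3643/672
  leading term uv: subtract (-1/36)·f_1 from -1/3uv + 44/7v^2 - 133/288u + 53/72v - 3643/672 → 44/7v^2 - 5/32u + 5/8v - 1233/224
  leading term v^2: no divisor's leading term divides it; move 44/7v^2 to the remainder.
  leading term u: no divisor's leading term divides it; move -5/32u to the remainder.
  leading term v: no divisor's leading term divides it; move 5/8v to the remainder.
  leading term 1: no divisor's leading term divides it; move -1233/224 to the remainder.
  remainder 44/7v^2 - 5/32u + 5/8v - 1233/224 ≠ 0; add h_7 = 44/7v^2 - 5/32u + 5/8v - 1233/224 to the basis.

S(f_2,f_3): lcm = u^3v. S = -3/8u^2v - 7/16v^3 - 1/2u^2 + uv + 3/4v^2 + 15/8u + 31/16v.
  leading term u^2v: subtract (-1/32u)·f_1 from -3/8u^2v - 7/16v^3 - 1/2u^2 + uv + 3/4v^2 + 15/8u + 31/16v → -7/16v^3 - 5/32u^2 + 7/8uv + 3/4v^2 + 57/32u + 31/16v
  leading term v^3: subtract (1)·h_6 from -7/16v^3 - 5/32u^2 + 7/8uv + 3/4v^2 + 57/32u + 31/16v → -5/32u^2 + 7/8uv + 77/192v^2 + 625/352u - 137/176v - 4063/2112
  leading term u^2: subtract (-15/88)·h_5 from -5/32u^2 + 7/8uv + 77/192v^2 + 625/352u - 137/176v - 4063/2112 → 7/8uv + 77/192v^2 + 15305/8448u - 1909/2112v - 18937/8448
  leading term uv: subtract (7/96)·f_1 from 7/8uv + 77/192v^2 + 15305/8448u - 1909/2112v - 18937/8448 → 77/192v^2 + 2843/2816u - 431/704v - 17089/8448
  leading term v^2: subtract (49/768)·h_7 from 77/192v^2 + 2843/2816u - 431/704v - 17089/8448 → 275623/270336u - 44071/67584v - 451907/270336
  leading term u: no divisor's leading term divides it; move 275623/270336u to the remainder.
  leading term v: no divisor's leading term divides it; move -44071/67584v to the remainder.
  leading term 1: no divisor's leading term divides it; move -451907/270336 to the remainder.
  remainder 275623/270336u - 44071/67584v - 451907/270336 ≠ 0; add h_8 = 275623/270336u - 44071/67584v - 451907/270336 to the basis.

S(f_3,f_4): lcm = u^3v. S = 44/7uv^2 + 7/16v^3 - 1/4uv - 3/4v^2 - 51/7u - 31/16v.
  leading term uv^2: subtract (11/21v)·f_1 from 44/7uv^2 + 7/16v^3 - 1/4uv - 3/4v^2 - 51/7u - 31/16v → 7/16v^3 - 505/84uv + 113/84v^2 - 51/7u - 41/112v
  leading term v^3: subtract (-1)·h_6 from 7/16v^3 - 505/84uv + 113/84v^2 - 51/7u - 41/112v → -505/84uv + 759/448v^2 - 8969/1232u + 2895/1232v + 4063/2112
  leading term uv: subtract (-505/1008)·f_1 from -505/84uv + 759/448v^2 - 8969/1232u + 2895/1232v + 4063/2112 → 759/448v^2 - 1226/693u + 3835/11088v + 6221/14784
  leading term v^2: subtract (69/256)·h_7 from 759/448v^2 - 1226/693u + 3835/11088v + 6221/14784 → -9804307/5677056u + 251795/1419264v + 3603829/1892352
  leading term u: subtract (-9804307/5788083)·h_8 from -9804307/5677056u + 251795/1419264v + 3603829/1892352 → -16099304/17364249v - 16099304/17364249
  leading term v: no divisor's leading term divides it; move -16099304/17364249v to the remainder.
  leading term 1: no divisor's leading term divides it; move -16099304/17364249 to the remainder.
  remainder -16099304/17364249v - 16099304/17364249 ≠ 0; add h_9 = -16099304/17364249v - 16099304/17364249 to the basis.

The other S-polynomials (S(f_2,f_4), S(f_1,h_5), S(f_2,h_5), S(f_3,h_5), S(f_4,h_5), S(f_1,h_6), S(f_2,h_6), S(f_3,h_6), S(f_4,h_6), S(h_5,h_6), S(f_1,h_7), S(f_2,h_7), S(f_3,h_7), S(f_4,h_7), S(h_5,h_7), S(h_6,h_7), S(f_1,h_8), S(f_2,h_8), S(f_3,h_8), S(f_4,h_8), S(h_5,h_8), S(h_6,h_8), S(h_7,h_8), S(f_1,h_9), S(f_2,h_9), S(f_3,h_9), S(f_4,h_9), S(h_5,h_9), S(h_6,h_9), S(h_7,h_9), S(h_8,h_9)) all reduce to 0 modulo the current basis, so we have a Gröbner basis.
Inter-reduce: drop elements whose leading term is divisible by another's, tail-reduce, and make monic.
Reduced Gröbner basis: {u - 1, v + 1}.
Label its elements g_1 = u - 1, g_2 = v + 1.

Reduce p = -9v^2 - 7u - v + 15 modulo G:
  leading term v^2: subtract (-9v)·g_2 from -9v^2 - 7u - v + 15 → -7u + 8v + 15
  leading term u: subtract (-7)·g_1 from -7u + 8v + 15 → 8v + 8
  leading term v: subtract (8)·g_2 from 8v + 8 → 0
  normal form = 0.
Since the normal form is 0, p ∈ I.

Ideal membership is decidable via reduction modulo a Gröbner basis.

-9v^2 - 7u - v + 15 lies in I (it reduces to 0).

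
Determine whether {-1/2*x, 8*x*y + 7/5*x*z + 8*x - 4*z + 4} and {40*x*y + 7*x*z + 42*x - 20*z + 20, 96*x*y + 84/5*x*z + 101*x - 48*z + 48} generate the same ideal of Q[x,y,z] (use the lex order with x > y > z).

Since reduced Gröbner bases are canonical representatives of ideals under a given ordering, it suffices to compute and compare them.
Buchberger on the first generating set:
f_1 = -1/2*x, LT = x.
f_2 = 8*x*y + 7/5*x*z + 8*x - 4*z + 4, LT = x*y.

S(f_1,f_2): lcm = x*y. S = -7/40*x*z - x + 1/2*z - 1/2.
  leading term x*z: subtract (7/20*z)·f_1 from -7/40*x*z - x + 1/2*z - 1/2 → -x + 1/2*z - 1/2
  leading term x: subtract (2)·f_1 from -x + 1/2*z - 1/2 → 1/2*z - 1/2
  leading term z: no divisor's leading term divides it; move 1/2*z to the remainder.
  leading term 1: no divisor's leading term divides it; move -1/2 to the remainder.
  remainder 1/2*z - 1/2 ≠ 0; add g_3 = 1/2*z - 1/2 to the basis.

The other S-polynomials (S(f_1,g_3), S(f_2,g_3)) all reduce to 0 modulo the current basis, so we have a Gröbner basis.
Inter-reduce: drop elements whose leading term is divisible by another's, tail-reduce, and make monic.
Reduced Gröbner basis: {x, z - 1}.

Buchberger on the second generating set:
h_1 = 40*x*y + 7*x*z + 42*x - 20*z + 20, LT = x*y.
h_2 = 96*x*y + 84/5*x*z + 101*x - 48*z + 48, LT = x*y.

S(h_1,h_2): lcm = x*y. S = -1/480*x.
  leading term x: no divisor's leading term divides it; move -1/480*x to the remainder.
  remainder -1/480*x ≠ 0; add k_3 = -1/480*x to the basis.

S(h_1,k_3): lcm = x*y. S = 7/40*x*z + 21/20*x - 1/2*z + 1/2.
  leading term x*z: subtract (-84*z)·k_3 from 7/40*x*z + 21/20*x - 1/2*z + 1/2 → 21/20*x - 1/2*z + 1/2
  leading term x: subtract (-504)·k_3 from 21/20*x - 1/2*z + 1/2 → -1/2*z + 1/2
  leading term z: no divisor's leading term divides it; move -1/2*z to the remainder.
  leading term 1: no divisor's leading term divides it; move 1/2 to the remainder.
  remainder -1/2*z + 1/2 ≠ 0; add k_4 = -1/2*z + 1/2 to the basis.

The other S-polynomials (S(h_2,k_3), S(h_1,k_4), S(h_2,k_4), S(k_3,k_4)) all reduce to 0 modulo the current basis, so we have a Gröbner basis.
Inter-reduce: drop elements whose leading term is divisible by another's, tail-reduce, and make monic.
Reduced Gröbner basis: {x, z - 1}.

The two bases agree; hence the ideals are identical.
The same test decides containment: I ⊆ J iff every generator of I reduces to 0 modulo a Gröbner basis of J.

Yes, the ideals are equal.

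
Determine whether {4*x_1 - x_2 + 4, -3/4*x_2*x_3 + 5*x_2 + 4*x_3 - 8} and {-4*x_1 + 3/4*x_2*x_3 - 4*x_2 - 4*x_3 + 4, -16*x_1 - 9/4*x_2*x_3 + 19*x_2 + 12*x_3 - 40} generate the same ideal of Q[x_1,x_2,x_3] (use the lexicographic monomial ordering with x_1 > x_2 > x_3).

Equality of ideals is decidable: compute both reduced Gröbner bases (unique for the ordering) and check whether they agree.
Buchberger on the first generating set:
f_1 = 4*x_1 - x_2 + 4, LT = x_1.
f_2 = -3/4*x_2*x_3 + 5*x_2 + 4*x_3 - 8, LT = x_2*x_3.

The S-polynomials (S(f_1,f_2)) all reduce to 0 modulo the current basis, so we have a Gröbner basis.
Inter-reduce: drop elements whose leading term is divisible by another's, tail-reduce, and make monic.
Reduced Gröbner basis: {x_1 - 1/4*x_2 + 1, x_2*x_3 - 20/3*x_2 - 16/3*x_3 + 32/3}.

Buchberger on the second generating set:
h_1 = -4*x_1 + 3/4*x_2*x_3 - 4*x_2 - 4*x_3 + 4, LT = x_1.
h_2 = -16*x_1 - 9/4*x_2*x_3 + 19*x_2 + 12*x_3 - 40, LT = x_1.

S(h_1,h_2): lcm = x_1. S = -21/64*x_2*x_3 + 35/16*x_2 + 7/4*x_3 - 7/2.
  leading term x_2*x_3: no divisor's leading term divides it; move -21/64*x_2*x_3 to the remainder.
  leading term x_2: no divisor's leading term divides it; move 35/16*x_2 to the remainder.
  leading term x_3: no divisor's leading term divides it; move 7/4*x_3 to the remainder.
  leading term 1: no divisor's leading term divides it; move -7/2 to the remainder.
  remainder -21/64*x_2*x_3 + 35/16*x_2 + 7/4*x_3 - 7/2 ≠ 0; add k_3 = -21/64*x_2*x_3 + 35/16*x_2 + 7/4*x_3 - 7/2 to the basis.

The other S-polynomials (S(h_1,k_3), S(h_2,k_3)) all reduce to 0 modulo the current basis, so we have a Gröbner basis.
Inter-reduce: drop elements whose leading term is divisible by another's, tail-reduce, and make monic.
Reduced Gröbner basis: {x_1 - 1/4*x_2 + 1, x_2*x_3 - 20/3*x_2 - 16/3*x_3 + 32/3}.

These coincide, so the ideals are equal.

Yes, the ideals are equal.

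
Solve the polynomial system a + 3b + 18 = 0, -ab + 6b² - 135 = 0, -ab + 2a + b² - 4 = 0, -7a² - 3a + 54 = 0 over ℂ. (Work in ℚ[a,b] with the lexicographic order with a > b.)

Compute a lex Gröbner basis by Buchberger's algorithm.
f_1 = a + 3b + 18, LT = a.
f_2 = -ab + 6b² - 135, LT = ab.
f_3 = -ab + 2a + b² - 4, LT = ab.
f_4 = -7a² - 3a + 54, LT = a².

S(f_1,f_2): lcm = ab. S = 9b² + 18b - 135.
  leading term b²: no divisor's leading term divides it; move 9b² to the remainder.
  leading term b: no divisor's leading term divides it; move 18b to the remainder.
  leading term 1: no divisor's leading term divides it; move -135 to the remainder.
  remainder 9b² + 18b - 135 ≠ 0; add h_5 = 9b² + 18b - 135 to the basis.

S(f_1,f_3): lcm = ab. S = 2a + 4b² + 18b - 4.
  leading term a: subtract (2)·f_1 from 2a + 4b² + 18b - 4 → 4b² + 12b - 40
  leading term b²: subtract (4/9)·h_5 from 4b² + 12b - 40 → 4b + 20
  leading term b: no divisor's leading term divides it; move 4b to the remainder.
  leading term 1: no divisor's leading term divides it; move 20 to the remainder.
  remainder 4b + 20 ≠ 0; add h_6 = 4b + 20 to the basis.

The other S-polynomials (S(f_1,f_4), S(f_2,f_3), S(f_2,f_4), S(f_3,f_4), S(f_1,h_5), S(f_2,h_5), S(f_3,h_5), S(f_4,h_5), S(f_1,h_6), S(f_2,h_6), S(f_3,h_6), S(f_4,h_6), S(h_5,h_6)) all reduce to 0 modulo the current basis, so we have a Gröbner basis.
Inter-reduce: drop elements whose leading term is divisible by another's, tail-reduce, and make monic.
Reduced Gröbner basis: {a + 3, b + 5}.

From the last basis element, b + 5 = 0, so b takes values in {-5}. Each choice, substituted upward through the basis, yields the corresponding point(s) of the solution set.
  b = -5: the earlier basis element becomes a + 3 = 0, giving a = -3 — point (-3, -5).
Substituting each solution back into the original system confirms all equations vanish.

{(-3, -5)}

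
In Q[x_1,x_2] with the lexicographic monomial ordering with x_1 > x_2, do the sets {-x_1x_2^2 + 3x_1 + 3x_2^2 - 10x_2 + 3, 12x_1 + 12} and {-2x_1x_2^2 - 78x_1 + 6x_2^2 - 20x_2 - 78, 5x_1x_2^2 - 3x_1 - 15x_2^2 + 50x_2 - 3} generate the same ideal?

For a fixed monomial order, each ideal has a unique reduced Gröbner basis; comparing bases decides equality.
Buchberger on the first generating set:
f_1 = -x_1x_2^2 + 3x_1 + 3x_2^2 - 10x_2 + 3, LT = x_1x_2^2.
f_2 = 12x_1 + 12, LT = x_1.

S(f_1,f_2): lcm = x_1x_2^2. S = -3x_1 - 4x_2^2 + 10x_2 - 3.
  leading term x_1: subtract (-1/4)·f_2 from -3x_1 - 4x_2^2 + 10x_2 - 3 → -4x_2^2 + 10x_2
  leading term x_2^2: no divisor's leading term divides it; move -4x_2^2 to the remainder.
  leading term x_2: no divisor's leading term divides it; move 10x_2 to the remainder.
  remainder -4x_2^2 + 10x_2 ≠ 0; add g_3 = -4x_2^2 + 10x_2 to the basis.

The other S-polynomials (S(f_1,g_3), S(f_2,g_3)) all reduce to 0 modulo the current basis, so we have a Gröbner basis.
Inter-reduce: drop elements whose leading term is divisible by another's, tail-reduce, and make monic.
Reduced Gröbner basis: {x_1 + 1, x_2^2 - 5/2x_2}.

Buchberger on the second generating set:
h_1 = -2x_1x_2^2 - 78x_1 + 6x_2^2 - 20x_2 - 78, LT = x_1x_2^2.
h_2 = 5x_1x_2^2 - 3x_1 - 15x_2^2 + 50x_2 - 3, LT = x_1x_2^2.

S(h_1,h_2): lcm = x_1x_2^2. S = 198/5x_1 + 198/5.
  leading term x_1: no divisor's leading term divides it; move 198/5x_1 to the remainder.
  leading term 1: no divisor's leading term divides it; move 198/5 to the remainder.
  remainder 198/5x_1 + 198/5 ≠ 0; add k_3 = 198/5x_1 + 198/5 to the basis.

S(h_1,k_3): lcm = x_1x_2^2. S = 39x_1 - 4x_2^2 + 10x_2 + 39.
  leading term x_1: subtract (65/66)·k_3 from 39x_1 - 4x_2^2 + 10x_2 + 39 → -4x_2^2 + 10x_2
  leading term x_2^2: no divisor's leading term divides it; move -4x_2^2 to the remainder.
  leading term x_2: no divisor's leading term divides it; move 10x_2 to the remainder.
  remainder -4x_2^2 + 10x_2 ≠ 0; add k_4 = -4x_2^2 + 10x_2 to the basis.

The other S-polynomials (S(h_2,k_3), S(h_1,k_4), S(h_2,k_4), S(k_3,k_4)) all reduce to 0 modulo the current basis, so we have a Gröbner basis.
Inter-reduce: drop elements whose leading term is divisible by another's, tail-reduce, and make monic.
Reduced Gröbner basis: {x_1 + 1, x_2^2 - 5/2x_2}.

Same reduced basis, so the two generating sets span the same ideal.

Yes, the ideals are equal.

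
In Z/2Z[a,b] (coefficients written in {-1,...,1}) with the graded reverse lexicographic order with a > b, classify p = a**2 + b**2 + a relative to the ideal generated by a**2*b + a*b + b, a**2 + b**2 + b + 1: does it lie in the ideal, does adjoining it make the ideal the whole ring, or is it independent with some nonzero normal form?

a**2 + b**2 + a is independent of I; its normal form modulo I is a + b + 1.

First compute the reduced Gröbner basis of I by Buchberger's algorithm.
f_1 = a**2*b + a*b + b, LT = a**2*b.
f_2 = a**2 + b**2 + b + 1, LT = a**2.

S(f_1,f_2): lcm = a**2*b. S = b**3 + a*b + b**2.
  leading term b**3: no divisor's leading term divides it; move b**3 to the remainder.
  leading term a*b: no divisor's leading term divides it; move a*b to the remainder.
  leading term b**2: no divisor's leading term divides it; move b**2 to the remainder.
  remainder b**3 + a*b + b**2 ≠ 0; add h_3 = b**3 + a*b + b**2 to the basis.

The other S-polynomials (S(f_1,h_3), S(f_2,h_3)) all reduce to 0 modulo the current basis, so we have a Gröbner basis.
Inter-reduce: drop elements whose leading term is divisible by another's, tail-reduce, and make monic.
Reduced Gröbner basis: {b**3 + a*b + b**2, a**2 + b**2 + b + 1}.
Label its elements g_1 = b**3 + a*b + b**2, g_2 = a**2 + b**2 + b + 1.

Reduce p = a**2 + b**2 + a modulo G:
  leading term a**2: subtract (1)·g_2 from a**2 + b**2 + a → a + b + 1
  leading term a: no divisor's leading term divides it; move a to the remainder.
  leading term b: no divisor's leading term divides it; move b to the remainder.
  leading term 1: no divisor's leading term divides it; move 1 to the remainder.
  normal form = a + b + 1.
The normal form is nonzero, so p ∉ I. Since p minus its normal form lies in I, I + (p) = I + (r) where r = a + b + 1; decide whether this ideal is the whole ring.
Run Buchberger on G together with r (pairs among the g_i already reduce to 0 since G is a Gröbner basis):
g_1 = b**3 + a*b + b**2, LT = b**3.
g_2 = a**2 + b**2 + b + 1, LT = a**2.
r = a + b + 1, LT = a.

S(g_2,r): lcm = a**2. S = a*b + b**2 + a + b + 1.
  leading term a*b: subtract (b)·r from a*b + b**2 + a + b + 1 → a + 1
  leading term a: subtract (1)·r from a + 1 → b
  leading term b: no divisor's leading term divides it; move b to the remainder.
  remainder b ≠ 0; add m_4 = b to the basis.

The other S-polynomials (S(g_1,g_2), S(g_1,r), S(g_1,m_4), S(g_2,m_4), S(r,m_4)) all reduce to 0 modulo the current basis, so we have a Gröbner basis.
Inter-reduce: drop elements whose leading term is divisible by another's, tail-reduce, and make monic.
Reduced Gröbner basis: {a + 1, b}.
The reduced Gröbner basis of I + (p) is {a + 1, b} ≠ {1}, a proper ideal, so the enlarged system stays consistent: p is independent of I, with normal form a + b + 1.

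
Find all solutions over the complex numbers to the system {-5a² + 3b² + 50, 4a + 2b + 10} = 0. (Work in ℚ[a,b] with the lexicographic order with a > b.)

{(-25/7, 15/7), (-5, 5)}

Compute a lex Gröbner basis by Buchberger's algorithm.
f_1 = -5a² + 3b² + 50, LT = a².
f_2 = 4a + 2b + 10, LT = a.

S(f_1,f_2): lcm = a². S = -½ab - 5/2a - ⅗b² - 10.
  leading term ab: subtract (-⅛b)·f_2 from -½ab - 5/2a - ⅗b² - 10 → -5/2a - 7/20b² + 5/4b - 10
  leading term a: subtract (-⅝)·f_2 from -5/2a - 7/20b² + 5/4b - 10 → -7/20b² + 5/2b - 15/4
  leading term b²: no divisor's leading term divides it; move -7/20b² to the remainder.
  leading term b: no divisor's leading term divides it; move 5/2b to the remainder.
  leading term 1: no divisor's leading term divides it; move -15/4 to the remainder.
  remainder -7/20b² + 5/2b - 15/4 ≠ 0; add h_3 = -7/20b² + 5/2b - 15/4 to the basis.

The other S-polynomials (S(f_1,h_3), S(f_2,h_3)) all reduce to 0 modulo the current basis, so we have a Gröbner basis.
Inter-reduce: drop elements whose leading term is divisible by another's, tail-reduce, and make monic.
Reduced Gröbner basis: {a + ½b + 5/2, b² - 50/7b + 75/7}.

Since the basis is lex-ordered, b² - 50/7b + 75/7 is univariate in b. Its roots are {15/7, 5}. Back-substituting each root into the other basis elements fixes the other coordinates.
  b = 15/7: the earlier basis element becomes a + 25/7 = 0, giving a = -25/7 — point (-25/7, 15/7).
  b = 5: the earlier basis element becomes a + 5 = 0, giving a = -5 — point (-5, 5).
Each listed point satisfies every original equation (direct substitution).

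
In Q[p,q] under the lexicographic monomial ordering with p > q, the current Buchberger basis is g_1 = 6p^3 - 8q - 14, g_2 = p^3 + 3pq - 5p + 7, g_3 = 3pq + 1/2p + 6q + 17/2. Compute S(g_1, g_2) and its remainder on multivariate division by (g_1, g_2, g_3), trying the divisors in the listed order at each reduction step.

lcm(LM(g_1), LM(g_2)) = p^3.
S = (lcm/LT(g_1))·g_1 − (lcm/LT(g_2))·g_2 = -3pq + 5p - 4/3q - 28/3.
Reduce S modulo (g_1, g_2, g_3) in that order:
  leading term pq: subtract (-1)·g_3 from -3pq + 5p - 4/3q - 28/3 → 11/2p + 14/3q - 5/6
  leading term p: no divisor's leading term divides it; move 11/2p to the remainder.
  leading term q: no divisor's leading term divides it; move 14/3q to the remainder.
  leading term 1: no divisor's leading term divides it; move -5/6 to the remainder.
The remainder 11/2p + 14/3q - 5/6 is nonzero, so it would be added as the next basis element.

S(g_1, g_2) = -3pq + 5p - 4/3q - 28/3; remainder on division = 11/2p + 14/3q - 5/6.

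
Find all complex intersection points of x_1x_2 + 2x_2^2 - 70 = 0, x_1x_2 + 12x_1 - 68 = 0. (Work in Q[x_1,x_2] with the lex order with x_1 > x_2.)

Compute a lex Gröbner basis by Buchberger's algorithm.
f_1 = x_1x_2 + 2x_2^2 - 70, LT = x_1x_2.
f_2 = x_1x_2 + 12x_1 - 68, LT = x_1x_2.

S(f_1,f_2): lcm = x_1x_2. S = -12x_1 + 2x_2^2 - 2.
  leading term x_1: no divisor's leading term divides it; move -12x_1 to the remainder.
  leading term x_2^2: no divisor's leading term divides it; move 2x_2^2 to the remainder.
  leading term 1: no divisor's leading term divides it; move -2 to the remainder.
  remainder -12x_1 + 2x_2^2 - 2 ≠ 0; add h_3 = -12x_1 + 2x_2^2 - 2 to the basis.

S(f_1,h_3): lcm = x_1x_2. S = 1/6x_2^3 + 2x_2^2 - 1/6x_2 - 70.
  leading term x_2^3: no divisor's leading term divides it; move 1/6x_2^3 to the remainder.
  leading term x_2^2: no divisor's leading term divides it; move 2x_2^2 to the remainder.
  leading term x_2: no divisor's leading term divides it; move -1/6x_2 to the remainder.
  leading term 1: no divisor's leading term divides it; move -70 to the remainder.
  remainder 1/6x_2^3 + 2x_2^2 - 1/6x_2 - 70 ≠ 0; add h_4 = 1/6x_2^3 + 2x_2^2 - 1/6x_2 - 70 to the basis.

The other S-polynomials (S(f_2,h_3), S(f_1,h_4), S(f_2,h_4), S(h_3,h_4)) all reduce to 0 modulo the current basis, so we have a Gröbner basis.
Inter-reduce: drop elements whose leading term is divisible by another's, tail-reduce, and make monic.
Reduced Gröbner basis: {x_1 - 1/6x_2^2 + 1/6, x_2^3 + 12x_2^2 - x_2 - 420}.

Elimination: the polynomial x_2^3 + 12x_2^2 - x_2 - 420 lies in the elimination ideal for x_2, so x_2 ∈ {5, -17/2 - sqrt(47)*I/2, -17/2 + sqrt(47)*I/2}. For each such x_2, the remaining basis elements (now univariate) give the rest of the solution.
  x_2 = 5: the earlier basis element becomes x_1 - 4 = 0, giving x_1 = 4 — point (4, 5).
  x_2 = -17/2 - sqrt(47)*I/2: the earlier basis element becomes x_1 - 119/12 - 17*sqrt(47)*I/12 = 0, giving x_1 = 119/12 + 17*sqrt(47)*I/12 — point (119/12 + 17*sqrt(47)*I/12, -17/2 - sqrt(47)*I/2).
  x_2 = -17/2 + sqrt(47)*I/2: the earlier basis element becomes x_1 - 119/12 + 17*sqrt(47)*I/12 = 0, giving x_1 = 119/12 - 17*sqrt(47)*I/12 — point (119/12 - 17*sqrt(47)*I/12, -17/2 + sqrt(47)*I/2).
A lex Gröbner basis triangularizes the system, enabling back-substitution.

{(4, 5), (119/12 + 17*sqrt(47)*I/12, -17/2 - sqrt(47)*I/2), (119/12 - 17*sqrt(47)*I/12, -17/2 + sqrt(47)*I/2)}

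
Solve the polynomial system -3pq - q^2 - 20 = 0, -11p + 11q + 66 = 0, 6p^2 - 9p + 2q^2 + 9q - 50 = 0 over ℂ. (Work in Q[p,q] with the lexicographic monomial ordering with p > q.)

Compute a lex Gröbner basis by Buchberger's algorithm.
f_1 = -3pq - q^2 - 20, LT = pq.
f_2 = -11p + 11q + 66, LT = p.
f_3 = 6p^2 - 9p + 2q^2 + 9q - 50, LT = p^2.

S(f_1,f_2): lcm = pq. S = 4/3q^2 + 6q + 20/3.
  reduce S modulo (f_1, f_2, f_3):
  remainder 4/3q^2 + 6q + 20/3 ≠ 0; add h_4 = 4/3q^2 + 6q + 20/3 to the basis.

S(f_1,f_3): lcm = p^2q. S = 1/3pq^2 + 3/2pq + 20/3p - 1/3q^3 - 3/2q^2 + 25/3q.
  reduce S modulo (f_1, f_2, f_3, h_4):
  remainder 15q + 30 ≠ 0; add h_5 = 15q + 30 to the basis.

The other S-polynomials (S(f_2,f_3), S(f_1,h_4), S(f_2,h_4), S(f_3,h_4), S(f_1,h_5), S(f_2,h_5), S(f_3,h_5), S(h_4,h_5)) all reduce to 0 modulo the current basis, so we have a Gröbner basis.
Inter-reduce: drop elements whose leading term is divisible by another's, tail-reduce, and make monic.
Reduced Gröbner basis: {p - 4, q + 2}.

A lex Gröbner basis eliminates variables successively. Here q + 2 depends only on q, with roots {-2}; lifting each root through the earlier basis elements recovers the full solutions.
  q = -2: the earlier basis element becomes p - 4 = 0, giving p = 4 — point (4, -2).

{(4, -2)}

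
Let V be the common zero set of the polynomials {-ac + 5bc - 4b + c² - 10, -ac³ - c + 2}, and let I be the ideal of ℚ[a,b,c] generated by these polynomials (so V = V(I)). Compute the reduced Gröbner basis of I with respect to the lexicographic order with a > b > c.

f_1 = -ac + 5bc - 4b + c² - 10, LT = ac.
f_2 = -ac³ - c + 2, LT = ac³.

S(f_1,f_2): lcm = ac³. S = -5bc³ + 4bc² - c⁴ + 10c² - c + 2.
  reduce S modulo (f_1, f_2):
  remainder -5bc³ + 4bc² - c⁴ + 10c² - c + 2 ≠ 0; add g_3 = -5bc³ + 4bc² - c⁴ + 10c² - c + 2 to the basis.

S(f_1,g_3): lcm = abc³. S = ⅘abc² - ⅕ac⁴ + 2ac² - ⅕ac + ⅖a - 5b²c³ + 4b²c² - bc⁴ + 10bc².
  reduce S modulo (f_1, f_2, g_3):
  remainder ⅖a + 4b²c² - 16/5b²c + 266/25bc² - 16bc - 6/5b - 4/25c⁴ + 2c³ + 8/5c² - 514/25c + 58/25 ≠ 0; add g_4 = ⅖a + 4b²c² - 16/5b²c + 266/25bc² - 16bc - 6/5b - 4/25c⁴ + 2c³ + 8/5c² - 514/25c + 58/25 to the basis.

The other S-polynomials (S(f_2,g_3), S(f_1,g_4), S(f_2,g_4), S(g_3,g_4)) all reduce to 0 modulo the current basis, so we have a Gröbner basis.
Inter-reduce: drop elements whose leading term is divisible by another's, tail-reduce, and make monic.

G = {a + 10b²c² - 8b²c + 133/5bc² - 40bc - 3b - ⅖c⁴ + 5c³ + 4c² - 257/5c + 29/5, bc³ - ⅘bc² + ⅕c⁴ - 2c² + ⅕c - ⅖}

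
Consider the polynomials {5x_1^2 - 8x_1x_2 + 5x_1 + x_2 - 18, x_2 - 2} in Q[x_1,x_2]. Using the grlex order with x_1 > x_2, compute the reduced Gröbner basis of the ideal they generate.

G = {x_1^2 - 11/5x_1 - 16/5, x_2 - 2}

f_1 = 5x_1^2 - 8x_1x_2 + 5x_1 + x_2 - 18, LT = x_1^2.
f_2 = x_2 - 2, LT = x_2.

The S-polynomials (S(f_1,f_2)) all reduce to 0 modulo the current basis, so we have a Gröbner basis.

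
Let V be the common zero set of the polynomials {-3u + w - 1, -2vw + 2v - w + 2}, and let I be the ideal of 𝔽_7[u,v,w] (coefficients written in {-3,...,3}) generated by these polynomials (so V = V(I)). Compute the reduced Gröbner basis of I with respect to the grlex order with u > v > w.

This is the nonlinear analogue of row-reducing a linear system.

f_1 = -3u + w - 1, LT = u.
f_2 = -2vw + 2v - w + 2, LT = vw.

The S-polynomials (S(f_1,f_2)) all reduce to 0 modulo the current basis, so we have a Gröbner basis.

G = {vw - v - 3w - 1, u + 2w - 2}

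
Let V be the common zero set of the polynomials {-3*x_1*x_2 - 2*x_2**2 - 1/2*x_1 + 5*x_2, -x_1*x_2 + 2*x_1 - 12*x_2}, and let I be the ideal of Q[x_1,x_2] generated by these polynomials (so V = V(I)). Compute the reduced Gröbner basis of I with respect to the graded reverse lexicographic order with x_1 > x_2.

f_1 = -3*x_1*x_2 - 2*x_2**2 - 1/2*x_1 + 5*x_2, LT = x_1*x_2.
f_2 = -x_1*x_2 + 2*x_1 - 12*x_2, LT = x_1*x_2.

S(f_1,f_2): lcm = x_1*x_2. S = 2/3*x_2**2 + 13/6*x_1 - 41/3*x_2.
  leading term x_2**2: no divisor's leading term divides it; move 2/3*x_2**2 to the remainder.
  leading term x_1: no divisor's leading term divides it; move 13/6*x_1 to the remainder.
  leading term x_2: no divisor's leading term divides it; move -41/3*x_2 to the remainder.
  remainder 2/3*x_2**2 + 13/6*x_1 - 41/3*x_2 ≠ 0; add g_3 = 2/3*x_2**2 + 13/6*x_1 - 41/3*x_2 to the basis.

S(f_1,g_3): lcm = x_1*x_2**2. S = 2/3*x_2**3 - 13/4*x_1**2 + 62/3*x_1*x_2 - 5/3*x_2**2.
  leading term x_2**3: subtract (x_2)·g_3 from 2/3*x_2**3 - 13/4*x_1**2 + 62/3*x_1*x_2 - 5/3*x_2**2 → -13/4*x_1**2 + 37/2*x_1*x_2 + 12*x_2**2
  leading term x_1**2: no divisor's leading term divides it; move -13/4*x_1**2 to the remainder.
  leading term x_1*x_2: subtract (-37/6)·f_1 from 37/2*x_1*x_2 + 12*x_2**2 → -1/3*x_2**2 - 37/12*x_1 + 185/6*x_2
  leading term x_2**2: subtract (-1/2)·g_3 from -1/3*x_2**2 - 37/12*x_1 + 185/6*x_2 → -2*x_1 + 24*x_2
  leading term x_1: no divisor's leading term divides it; move -2*x_1 to the remainder.
  leading term x_2: no divisor's leading term divides it; move 24*x_2 to the remainder.
  remainder -13/4*x_1**2 - 2*x_1 + 24*x_2 ≠ 0; add g_4 = -13/4*x_1**2 - 2*x_1 + 24*x_2 to the basis.

S(f_2,g_3): lcm = x_1*x_2**2. S = -13/4*x_1**2 + 37/2*x_1*x_2 + 12*x_2**2.
  leading term x_1**2: subtract (1)·g_4 from -13/4*x_1**2 + 37/2*x_1*x_2 + 12*x_2**2 → 37/2*x_1*x_2 + 12*x_2**2 + 2*x_1 - 24*x_2
  leading term x_1*x_2: subtract (-37/6)·f_1 from 37/2*x_1*x_2 + 12*x_2**2 + 2*x_1 - 24*x_2 → -1/3*x_2**2 - 13/12*x_1 + 41/6*x_2
  leading term x_2**2: subtract (-1/2)·g_3 from -1/3*x_2**2 - 13/12*x_1 + 41/6*x_2 → 0
  remainder 0.

S(f_1,g_4): lcm = x_1**2*x_2. S = 2/3*x_1*x_2**2 + 1/6*x_1**2 - 89/39*x_1*x_2 + 96/13*x_2**2.
  leading term x_1*x_2**2: subtract (-2/9*x_2)·f_1 from 2/3*x_1*x_2**2 + 1/6*x_1**2 - 89/39*x_1*x_2 + 96/13*x_2**2 → -4/9*x_2**3 + 1/6*x_1**2 - 280/117*x_1*x_2 + 994/117*x_2**2
  leading term x_2**3: subtract (-2/3*x_2)·g_3 from -4/9*x_2**3 + 1/6*x_1**2 - 280/117*x_1*x_2 + 994/117*x_2**2 → 1/6*x_1**2 - 37/39*x_1*x_2 - 8/13*x_2**2
  leading term x_1**2: subtract (-2/39)·g_4 from 1/6*x_1**2 - 37/39*x_1*x_2 - 8/13*x_2**2 → -37/39*x_1*x_2 - 8/13*x_2**2 - 4/39*x_1 + 16/13*x_2
  leading term x_1*x_2: subtract (37/117)·f_1 from -37/39*x_1*x_2 - 8/13*x_2**2 - 4/39*x_1 + 16/13*x_2 → 2/117*x_2**2 + 1/18*x_1 - 41/117*x_2
  leading term x_2**2: subtract (1/39)·g_3 from 2/117*x_2**2 + 1/18*x_1 - 41/117*x_2 → 0
  remainder 0.

S(f_2,g_4): lcm = x_1**2*x_2. S = -2*x_1**2 + 148/13*x_1*x_2 + 96/13*x_2**2.
  leading term x_1**2: subtract (8/13)·g_4 from -2*x_1**2 + 148/13*x_1*x_2 + 96/13*x_2**2 → 148/13*x_1*x_2 + 96/13*x_2**2 + 16/13*x_1 - 192/13*x_2
  leading term x_1*x_2: subtract (-148/39)·f_1 from 148/13*x_1*x_2 + 96/13*x_2**2 + 16/13*x_1 - 192/13*x_2 → -8/39*x_2**2 - 2/3*x_1 + 164/39*x_2
  leading term x_2**2: subtract (-4/13)·g_3 from -8/39*x_2**2 - 2/3*x_1 + 164/39*x_2 → 0
  remainder 0.

S(g_3,g_4): leading monomials are coprime, so the S-polynomial reduces to 0 (Buchberger's first criterion).
Every S-polynomial of the final basis reduces to 0, so we have a Gröbner basis.
Inter-reduce: drop elements whose leading term is divisible by another's, tail-reduce, and make monic.

G = {x_1**2 + 8/13*x_1 - 96/13*x_2, x_1*x_2 - 2*x_1 + 12*x_2, x_2**2 + 13/4*x_1 - 41/2*x_2}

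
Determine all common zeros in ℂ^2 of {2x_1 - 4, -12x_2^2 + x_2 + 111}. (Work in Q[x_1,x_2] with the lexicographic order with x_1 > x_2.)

Compute a lex Gröbner basis by Buchberger's algorithm.
f_1 = 2x_1 - 4, LT = x_1.
f_2 = -12x_2^2 + x_2 + 111, LT = x_2^2.

The S-polynomials (S(f_1,f_2)) all reduce to 0 modulo the current basis, so we have a Gröbner basis.
Inter-reduce: drop elements whose leading term is divisible by another's, tail-reduce, and make monic.
Reduced Gröbner basis: {x_1 - 2, x_2^2 - 1/12x_2 - 37/4}.

The lex basis is triangular: the last element involves only x_2. Solving x_2^2 - 1/12x_2 - 37/4 = 0 gives x_2 ∈ {-3, 37/12}; substituting each value into the earlier elements determines the remaining variables.
  x_2 = -3: the earlier basis element becomes x_1 - 2 = 0, giving x_1 = 2 — point (2, -3).
  x_2 = 37/12: the earlier basis element becomes x_1 - 2 = 0, giving x_1 = 2 — point (2, 37/12).

{(2, -3), (2, 37/12)}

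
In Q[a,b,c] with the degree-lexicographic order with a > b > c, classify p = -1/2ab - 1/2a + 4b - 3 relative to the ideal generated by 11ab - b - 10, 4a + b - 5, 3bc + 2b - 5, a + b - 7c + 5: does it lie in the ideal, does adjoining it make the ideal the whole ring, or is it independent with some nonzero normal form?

First compute the reduced Gröbner basis of I by Buchberger's algorithm.
f_1 = 11ab - b - 10, LT = ab.
f_2 = 4a + b - 5, LT = a.
f_3 = 3bc + 2b - 5, LT = bc.
f_4 = a + b - 7c + 5, LT = a.

S(f_1,f_2): lcm = ab. S = -1/4b^2 + 51/44b - 10/11.
  leading term b^2: no divisor's leading term divides it; move -1/4b^2 to the remainder.
  leading term b: no divisor's leading term divides it; move 51/44b to the remainder.
  leading term 1: no divisor's leading term divides it; move -10/11 to the remainder.
  remainder -1/4b^2 + 51/44b - 10/11 ≠ 0; add h_5 = -1/4b^2 + 51/44b - 10/11 to the basis.

S(f_1,f_3): lcm = abc. S = -2/3ab - 1/11bc + 5/3a - 10/11c.
  leading term ab: subtract (-2/33)·f_1 from -2/3ab - 1/11bc + 5/3a - 10/11c → -1/11bc + 5/3a - 2/33b - 10/11c - 20/33
  leading term bc: subtract (-1/33)·f_3 from -1/11bc + 5/3a - 2/33b - 10/11c - 20/33 → 5/3a - 10/11c - 25/33
  leading term a: subtract (5/12)·f_2 from 5/3a - 10/11c - 25/33 → -5/12b - 10/11c + 175/132
  leading term b: no divisor's leading term divides it; move -5/12b to the remainder.
  leading term c: no divisor's leading term divides it; move -10/11c to the remainder.
  leading term 1: no divisor's leading term divides it; move 175/132 to the remainder.
  remainder -5/12b - 10/11c + 175/132 ≠ 0; add h_6 = -5/12b - 10/11c + 175/132 to the basis.

S(f_1,f_4): lcm = ab. S = -b^2 + 7bc - 56/11b - 10/11.
  leading term b^2: subtract (4)·h_5 from -b^2 + 7bc - 56/11b - 10/11 → 7bc - 107/11b + 30/11
  leading term bc: subtract (7/3)·f_3 from 7bc - 107/11b + 30/11 → -475/33b + 475/33
  leading term b: subtract (380/11)·h_6 from -475/33b + 475/33 → 3800/121c - 3800/121
  leading term c: no divisor's leading term divides it; move 3800/121c to the remainder.
  leading term 1: no divisor's leading term divides it; move -3800/121 to the remainder.
  remainder 3800/121c - 3800/121 ≠ 0; add h_7 = 3800/121c - 3800/121 to the basis.

The other S-polynomials (S(f_2,f_3), S(f_2,f_4), S(f_3,f_4), S(f_1,h_5), S(f_2,h_5), S(f_3,h_5), S(f_4,h_5), S(f_1,h_6), S(f_2,h_6), S(f_3,h_6), S(f_4,h_6), S(h_5,h_6), S(f_1,h_7), S(f_2,h_7), S(f_3,h_7), S(f_4,h_7), S(h_5,h_7), S(h_6,h_7)) all reduce to 0 modulo the current basis, so we have a Gröbner basis.
Inter-reduce: drop elements whose leading term is divisible by another's, tail-reduce, and make monic.
Reduced Gröbner basis: {a - 1, b - 1, c - 1}.
Label its elements g_1 = a - 1, g_2 = b - 1, g_3 = c - 1.

Reduce p = -1/2ab - 1/2a + 4b - 3 modulo G:
  leading term ab: subtract (-1/2b)·g_1 from -1/2ab - 1/2a + 4b - 3 → -1/2a + 7/2b - 3
  leading term a: subtract (-1/2)·g_1 from -1/2a + 7/2b - 3 → 7/2b - 7/2
  leading term b: subtract (7/2)·g_2 from 7/2b - 7/2 → 0
  normal form = 0.
Since the normal form is 0, p ∈ I.

-1/2ab - 1/2a + 4b - 3 lies in I (it reduces to 0).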